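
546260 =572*955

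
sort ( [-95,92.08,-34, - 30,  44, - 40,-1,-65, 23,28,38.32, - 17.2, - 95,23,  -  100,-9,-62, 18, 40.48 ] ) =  [  -  100, - 95,-95, - 65, - 62, - 40 , - 34 ,  -  30, - 17.2, - 9,-1,18, 23,23, 28,38.32, 40.48,44,92.08]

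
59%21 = 17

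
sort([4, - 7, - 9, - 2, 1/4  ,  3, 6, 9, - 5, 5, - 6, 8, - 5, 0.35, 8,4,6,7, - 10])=[ - 10, - 9, - 7,-6, - 5, - 5, - 2, 1/4, 0.35,3, 4, 4, 5, 6, 6,7,8,8,  9 ] 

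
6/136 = 3/68 =0.04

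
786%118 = 78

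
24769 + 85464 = 110233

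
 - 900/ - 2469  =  300/823 = 0.36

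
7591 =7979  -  388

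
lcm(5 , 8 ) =40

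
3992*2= 7984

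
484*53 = 25652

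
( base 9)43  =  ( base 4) 213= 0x27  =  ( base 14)2b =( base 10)39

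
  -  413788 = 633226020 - 633639808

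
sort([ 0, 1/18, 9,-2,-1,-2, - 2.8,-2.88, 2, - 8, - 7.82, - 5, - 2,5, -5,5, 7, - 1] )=[ - 8,- 7.82, -5, - 5,- 2.88, -2.8,-2,-2, - 2, - 1, - 1, 0 , 1/18, 2 , 5,  5 , 7, 9]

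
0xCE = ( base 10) 206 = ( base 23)8M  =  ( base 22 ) 98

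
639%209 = 12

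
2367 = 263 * 9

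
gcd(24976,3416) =56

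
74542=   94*793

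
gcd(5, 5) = 5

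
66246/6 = 11041 = 11041.00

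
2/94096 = 1/47048 = 0.00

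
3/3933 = 1/1311 = 0.00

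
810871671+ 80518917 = 891390588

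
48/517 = 48/517 = 0.09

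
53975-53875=100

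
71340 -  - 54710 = 126050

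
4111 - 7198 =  - 3087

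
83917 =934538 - 850621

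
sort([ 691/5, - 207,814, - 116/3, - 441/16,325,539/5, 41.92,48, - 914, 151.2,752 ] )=[-914 ,-207,- 116/3, - 441/16,41.92,48,539/5, 691/5,151.2,325,  752,814 ] 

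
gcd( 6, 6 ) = 6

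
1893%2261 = 1893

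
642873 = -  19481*( - 33 ) 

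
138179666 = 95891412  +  42288254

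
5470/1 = 5470 = 5470.00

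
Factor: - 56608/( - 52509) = 2^5*3^( - 1 )*23^( - 1)*29^1* 61^1*761^( - 1)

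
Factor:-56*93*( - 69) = 359352 = 2^3*3^2*7^1*23^1*31^1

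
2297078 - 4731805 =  -2434727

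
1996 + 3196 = 5192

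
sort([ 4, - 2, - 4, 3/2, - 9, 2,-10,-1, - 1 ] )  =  [ -10, - 9 , - 4, - 2 ,- 1, - 1 , 3/2,2, 4]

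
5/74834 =5/74834 = 0.00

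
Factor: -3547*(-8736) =2^5*3^1*7^1*13^1*3547^1  =  30986592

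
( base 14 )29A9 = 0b1110011101001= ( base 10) 7401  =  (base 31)7ln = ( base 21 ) gg9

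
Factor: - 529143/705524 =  - 2^( - 2)*3^1 = - 3/4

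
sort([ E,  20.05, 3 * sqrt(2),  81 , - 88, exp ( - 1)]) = [ - 88 , exp(-1),E, 3 * sqrt (2), 20.05 , 81 ]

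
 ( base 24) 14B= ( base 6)3055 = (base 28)OB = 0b1010101011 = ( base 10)683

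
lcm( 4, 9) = 36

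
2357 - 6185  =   - 3828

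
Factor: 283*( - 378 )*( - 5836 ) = 624300264 = 2^3*3^3*7^1* 283^1*1459^1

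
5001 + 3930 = 8931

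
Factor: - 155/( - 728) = 2^( - 3)*5^1*7^( - 1) * 13^(  -  1)*31^1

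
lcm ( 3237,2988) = 38844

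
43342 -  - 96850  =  140192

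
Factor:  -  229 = - 229^1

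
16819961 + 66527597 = 83347558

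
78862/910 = 86+43/65 = 86.66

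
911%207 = 83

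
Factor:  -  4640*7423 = -2^5*5^1*13^1 *29^1*571^1 =- 34442720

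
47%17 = 13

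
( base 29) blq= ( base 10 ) 9886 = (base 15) 2de1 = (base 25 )fkb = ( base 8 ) 23236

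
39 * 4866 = 189774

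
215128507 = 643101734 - 427973227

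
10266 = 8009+2257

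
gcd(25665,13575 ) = 15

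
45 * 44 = 1980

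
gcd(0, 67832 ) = 67832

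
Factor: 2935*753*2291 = 3^1*5^1* 29^1 * 79^1*251^1*587^1 = 5063236005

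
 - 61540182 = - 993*61974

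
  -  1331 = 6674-8005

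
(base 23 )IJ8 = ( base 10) 9967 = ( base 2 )10011011101111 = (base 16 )26ef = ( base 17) 2085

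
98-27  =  71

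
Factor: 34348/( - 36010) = - 2^1*5^( - 1)*13^( - 1)*31^1 =- 62/65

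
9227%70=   57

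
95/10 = 19/2 = 9.50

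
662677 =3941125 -3278448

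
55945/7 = 55945/7  =  7992.14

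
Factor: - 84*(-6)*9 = 4536 = 2^3*3^4*7^1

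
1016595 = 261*3895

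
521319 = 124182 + 397137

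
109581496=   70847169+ 38734327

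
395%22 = 21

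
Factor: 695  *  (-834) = - 579630 = - 2^1 * 3^1 * 5^1*139^2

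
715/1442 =715/1442 = 0.50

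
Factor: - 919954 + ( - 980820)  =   - 2^1*47^1*73^1*277^1 = - 1900774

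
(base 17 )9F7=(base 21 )6A7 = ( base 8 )5457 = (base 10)2863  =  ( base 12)17A7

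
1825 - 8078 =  - 6253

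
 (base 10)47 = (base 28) 1J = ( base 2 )101111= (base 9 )52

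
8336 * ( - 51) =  - 425136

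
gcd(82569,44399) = 1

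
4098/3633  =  1 + 155/1211 = 1.13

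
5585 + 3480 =9065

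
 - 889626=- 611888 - 277738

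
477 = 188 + 289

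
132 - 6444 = -6312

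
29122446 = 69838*417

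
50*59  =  2950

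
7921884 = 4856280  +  3065604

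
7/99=7/99 =0.07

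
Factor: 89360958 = 2^1*3^1*631^1*23603^1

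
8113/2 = 4056+1/2 = 4056.50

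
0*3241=0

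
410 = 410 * 1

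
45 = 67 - 22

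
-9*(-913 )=8217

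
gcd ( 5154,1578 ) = 6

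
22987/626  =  22987/626  =  36.72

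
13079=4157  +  8922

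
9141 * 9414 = 86053374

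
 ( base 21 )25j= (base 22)21g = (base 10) 1006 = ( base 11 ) 835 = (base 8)1756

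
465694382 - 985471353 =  - 519776971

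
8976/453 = 19 + 123/151  =  19.81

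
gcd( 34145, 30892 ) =1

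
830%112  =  46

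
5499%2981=2518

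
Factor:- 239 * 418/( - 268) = 49951/134 =2^( - 1) * 11^1*19^1*67^( - 1)*239^1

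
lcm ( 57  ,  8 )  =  456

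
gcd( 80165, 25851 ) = 1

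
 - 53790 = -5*10758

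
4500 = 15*300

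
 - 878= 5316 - 6194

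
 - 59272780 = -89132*665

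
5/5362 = 5/5362=0.00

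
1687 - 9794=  - 8107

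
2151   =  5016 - 2865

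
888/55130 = 12/745 = 0.02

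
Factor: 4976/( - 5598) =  - 2^3*3^( - 2) = - 8/9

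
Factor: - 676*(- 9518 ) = 2^3*13^2*4759^1 = 6434168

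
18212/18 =1011 + 7/9   =  1011.78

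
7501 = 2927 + 4574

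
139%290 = 139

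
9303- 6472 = 2831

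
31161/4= 7790 + 1/4= 7790.25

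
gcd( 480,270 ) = 30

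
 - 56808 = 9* (-6312) 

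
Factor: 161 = 7^1*23^1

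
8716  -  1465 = 7251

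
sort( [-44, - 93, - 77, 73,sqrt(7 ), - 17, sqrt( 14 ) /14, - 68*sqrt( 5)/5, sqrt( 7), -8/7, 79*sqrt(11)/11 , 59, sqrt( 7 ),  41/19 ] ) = [-93,  -  77, - 44, - 68 *sqrt( 5)/5,- 17,  -  8/7, sqrt( 14)/14, 41/19, sqrt( 7 ), sqrt( 7), sqrt( 7 ), 79*sqrt( 11)/11, 59,73] 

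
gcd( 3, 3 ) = 3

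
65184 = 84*776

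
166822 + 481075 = 647897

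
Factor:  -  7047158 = -2^1 * 3523579^1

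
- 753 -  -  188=-565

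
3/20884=3/20884 =0.00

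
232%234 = 232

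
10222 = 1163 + 9059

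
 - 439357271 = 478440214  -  917797485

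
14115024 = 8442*1672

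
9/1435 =9/1435  =  0.01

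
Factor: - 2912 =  - 2^5*7^1*13^1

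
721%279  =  163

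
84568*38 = 3213584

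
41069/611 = 41069/611 = 67.22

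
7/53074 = 1/7582= 0.00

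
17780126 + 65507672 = 83287798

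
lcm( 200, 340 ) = 3400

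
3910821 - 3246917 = 663904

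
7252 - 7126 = 126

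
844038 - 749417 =94621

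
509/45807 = 509/45807 = 0.01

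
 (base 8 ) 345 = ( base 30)7J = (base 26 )8l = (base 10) 229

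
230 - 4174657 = -4174427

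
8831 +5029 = 13860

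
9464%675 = 14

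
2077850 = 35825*58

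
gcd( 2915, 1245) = 5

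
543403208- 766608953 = - 223205745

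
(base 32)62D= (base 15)1c9b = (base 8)14115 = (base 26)957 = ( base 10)6221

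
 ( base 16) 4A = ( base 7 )134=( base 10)74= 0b1001010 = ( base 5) 244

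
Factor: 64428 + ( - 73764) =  - 2^3*3^1 * 389^1 = -9336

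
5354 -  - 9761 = 15115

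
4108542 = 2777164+1331378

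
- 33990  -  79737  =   - 113727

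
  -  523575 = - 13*40275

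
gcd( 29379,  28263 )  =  3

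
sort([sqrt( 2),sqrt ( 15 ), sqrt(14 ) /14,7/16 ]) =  [sqrt( 14 ) /14,7/16,sqrt (2 ),  sqrt(15)]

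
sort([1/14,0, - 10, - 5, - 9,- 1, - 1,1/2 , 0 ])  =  [ - 10,- 9,-5, - 1, - 1,0,  0,1/14,1/2] 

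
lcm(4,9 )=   36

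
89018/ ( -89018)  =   - 1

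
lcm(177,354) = 354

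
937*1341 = 1256517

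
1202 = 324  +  878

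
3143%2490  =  653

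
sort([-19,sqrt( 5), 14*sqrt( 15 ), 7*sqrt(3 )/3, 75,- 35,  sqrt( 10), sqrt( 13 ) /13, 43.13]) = [ - 35, - 19, sqrt( 13 )/13, sqrt (5 ), sqrt( 10), 7*sqrt( 3)/3, 43.13, 14*sqrt ( 15), 75]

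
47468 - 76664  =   - 29196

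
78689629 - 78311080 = 378549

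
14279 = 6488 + 7791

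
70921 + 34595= 105516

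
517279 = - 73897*( - 7)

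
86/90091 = 86/90091 = 0.00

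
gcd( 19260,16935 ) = 15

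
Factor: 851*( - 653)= - 23^1*37^1*653^1 = -  555703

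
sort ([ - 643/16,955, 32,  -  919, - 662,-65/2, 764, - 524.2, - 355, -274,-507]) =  [  -  919,-662,-524.2, - 507,-355, - 274, - 643/16,-65/2,32,764,955]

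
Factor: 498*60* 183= 5468040 = 2^3*3^3*5^1*61^1*83^1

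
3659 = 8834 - 5175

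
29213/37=29213/37  =  789.54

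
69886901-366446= 69520455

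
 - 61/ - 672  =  61/672  =  0.09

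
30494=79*386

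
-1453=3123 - 4576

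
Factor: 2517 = 3^1 * 839^1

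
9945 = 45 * 221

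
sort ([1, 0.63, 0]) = [ 0, 0.63, 1]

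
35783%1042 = 355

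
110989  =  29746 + 81243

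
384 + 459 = 843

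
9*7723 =69507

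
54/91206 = 1/1689 = 0.00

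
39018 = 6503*6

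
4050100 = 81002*50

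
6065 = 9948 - 3883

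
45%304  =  45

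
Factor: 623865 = 3^1*5^1*11^1*19^1*199^1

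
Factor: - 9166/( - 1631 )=2^1*7^( - 1 )*233^( - 1 )*4583^1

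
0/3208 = 0 = 0.00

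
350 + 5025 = 5375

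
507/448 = 1  +  59/448 = 1.13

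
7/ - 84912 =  - 1+84905/84912 = -0.00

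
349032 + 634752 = 983784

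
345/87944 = 345/87944 = 0.00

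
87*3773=328251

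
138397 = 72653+65744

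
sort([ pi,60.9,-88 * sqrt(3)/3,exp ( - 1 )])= [ - 88 * sqrt( 3 )/3,exp ( - 1) , pi,  60.9]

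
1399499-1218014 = 181485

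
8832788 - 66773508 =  - 57940720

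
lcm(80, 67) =5360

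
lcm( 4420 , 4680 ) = 79560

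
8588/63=136 + 20/63= 136.32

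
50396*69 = 3477324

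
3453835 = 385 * 8971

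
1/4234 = 1/4234 = 0.00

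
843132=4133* 204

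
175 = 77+98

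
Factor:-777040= - 2^4* 5^1*11^1*883^1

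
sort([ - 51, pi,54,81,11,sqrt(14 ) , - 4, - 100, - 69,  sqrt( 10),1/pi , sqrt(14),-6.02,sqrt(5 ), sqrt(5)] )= [ - 100 , - 69, - 51  , - 6.02, - 4 , 1/pi, sqrt(5 ), sqrt(5 ),pi,sqrt( 10 ) , sqrt(14),sqrt(14 ), 11  ,  54 , 81]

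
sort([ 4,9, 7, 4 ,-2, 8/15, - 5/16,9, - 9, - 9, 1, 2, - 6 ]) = [ - 9, - 9, - 6, - 2, - 5/16,8/15, 1,2, 4, 4,  7 , 9,9 ]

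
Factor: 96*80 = 2^9  *3^1*5^1=7680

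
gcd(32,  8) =8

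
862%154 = 92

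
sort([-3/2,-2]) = [  -  2,-3/2 ] 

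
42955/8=5369 + 3/8 = 5369.38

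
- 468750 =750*(- 625)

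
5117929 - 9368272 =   -  4250343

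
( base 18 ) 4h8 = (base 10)1610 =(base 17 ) 59c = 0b11001001010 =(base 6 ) 11242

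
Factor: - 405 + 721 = 316 = 2^2*79^1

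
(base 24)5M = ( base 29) 4Q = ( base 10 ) 142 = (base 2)10001110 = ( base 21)6G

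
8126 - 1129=6997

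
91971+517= 92488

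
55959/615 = 18653/205 = 90.99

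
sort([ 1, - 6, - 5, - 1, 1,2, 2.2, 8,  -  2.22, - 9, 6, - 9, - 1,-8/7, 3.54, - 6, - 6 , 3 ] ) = [  -  9, - 9, - 6, - 6, -6, - 5, - 2.22  , - 8/7, - 1, - 1,  1,1, 2 , 2.2, 3, 3.54, 6, 8 ]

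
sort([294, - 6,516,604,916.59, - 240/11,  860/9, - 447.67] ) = [ -447.67, - 240/11, - 6,860/9,294, 516,604,  916.59]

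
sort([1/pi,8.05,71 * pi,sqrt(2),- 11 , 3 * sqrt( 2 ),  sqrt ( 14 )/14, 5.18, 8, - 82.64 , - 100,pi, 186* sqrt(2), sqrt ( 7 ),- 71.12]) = [- 100, - 82.64, - 71.12 , - 11,sqrt( 14 ) /14,1/pi, sqrt( 2) , sqrt(7 ),  pi,3*sqrt( 2 ) , 5.18, 8, 8.05,  71*pi, 186* sqrt( 2)]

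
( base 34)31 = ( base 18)5d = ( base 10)103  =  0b1100111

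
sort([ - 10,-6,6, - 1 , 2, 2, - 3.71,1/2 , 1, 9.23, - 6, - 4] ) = [ - 10, -6, - 6, - 4, - 3.71, - 1,1/2 , 1,2, 2,6, 9.23]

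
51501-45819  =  5682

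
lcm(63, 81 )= 567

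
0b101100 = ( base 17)2a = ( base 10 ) 44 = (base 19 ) 26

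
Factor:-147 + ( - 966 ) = -3^1*7^1 * 53^1 = - 1113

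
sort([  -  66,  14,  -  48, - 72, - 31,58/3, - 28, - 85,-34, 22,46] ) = [ - 85,  -  72, - 66 ,- 48,-34,-31, - 28,14,58/3,22, 46]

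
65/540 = 13/108 = 0.12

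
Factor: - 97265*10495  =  -5^2*7^2*397^1*2099^1  =  - 1020796175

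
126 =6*21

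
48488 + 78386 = 126874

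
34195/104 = 34195/104 = 328.80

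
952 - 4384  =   - 3432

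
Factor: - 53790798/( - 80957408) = 26895399/40478704 = 2^( - 4)*3^1*7^( - 2) * 51631^( - 1) *8965133^1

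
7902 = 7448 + 454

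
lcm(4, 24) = 24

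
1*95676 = 95676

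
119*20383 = 2425577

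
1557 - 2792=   -  1235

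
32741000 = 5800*5645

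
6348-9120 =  - 2772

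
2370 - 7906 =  - 5536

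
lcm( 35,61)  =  2135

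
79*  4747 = 375013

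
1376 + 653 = 2029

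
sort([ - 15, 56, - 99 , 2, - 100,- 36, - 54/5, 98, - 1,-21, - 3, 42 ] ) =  [ - 100, - 99,- 36, - 21, - 15 ,-54/5, - 3,- 1,2,  42, 56,98]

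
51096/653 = 78 + 162/653= 78.25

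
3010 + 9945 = 12955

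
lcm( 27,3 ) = 27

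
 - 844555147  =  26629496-871184643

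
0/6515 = 0  =  0.00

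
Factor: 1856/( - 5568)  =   - 1/3 = - 3^( - 1) 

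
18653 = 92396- 73743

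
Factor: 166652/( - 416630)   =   - 2^1*5^( - 1 )  =  - 2/5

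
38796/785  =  49 + 331/785  =  49.42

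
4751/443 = 10 + 321/443 = 10.72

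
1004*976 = 979904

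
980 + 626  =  1606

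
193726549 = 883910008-690183459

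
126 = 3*42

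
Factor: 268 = 2^2*67^1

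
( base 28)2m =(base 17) 4A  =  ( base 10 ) 78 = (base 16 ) 4e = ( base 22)3C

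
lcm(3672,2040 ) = 18360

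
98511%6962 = 1043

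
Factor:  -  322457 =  - 43^1*7499^1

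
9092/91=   9092/91 = 99.91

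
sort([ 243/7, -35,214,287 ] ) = [ - 35, 243/7, 214,287] 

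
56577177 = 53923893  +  2653284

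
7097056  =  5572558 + 1524498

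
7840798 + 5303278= 13144076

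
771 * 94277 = 72687567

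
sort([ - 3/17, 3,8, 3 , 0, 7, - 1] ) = [-1, - 3/17 , 0, 3 , 3,7, 8]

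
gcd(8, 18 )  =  2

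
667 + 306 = 973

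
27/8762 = 27/8762 = 0.00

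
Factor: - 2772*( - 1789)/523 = 4959108/523 = 2^2*3^2*7^1*11^1 *523^(  -  1)*1789^1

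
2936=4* 734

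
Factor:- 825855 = -3^1*5^1*55057^1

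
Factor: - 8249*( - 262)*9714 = 20994265932 = 2^2 * 3^1  *  73^1 *113^1 * 131^1*1619^1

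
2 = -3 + 5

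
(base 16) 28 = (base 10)40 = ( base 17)26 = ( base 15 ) 2A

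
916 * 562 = 514792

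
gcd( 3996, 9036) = 36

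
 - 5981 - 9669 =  - 15650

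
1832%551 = 179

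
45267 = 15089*3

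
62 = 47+15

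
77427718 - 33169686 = 44258032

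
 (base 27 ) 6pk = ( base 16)13CD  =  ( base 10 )5069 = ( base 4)1033031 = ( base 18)FBB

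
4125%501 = 117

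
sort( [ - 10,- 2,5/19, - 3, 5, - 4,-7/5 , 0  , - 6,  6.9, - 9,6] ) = [ - 10, - 9, - 6,  -  4, - 3, - 2,-7/5,0,5/19,5,6,6.9 ]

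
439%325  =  114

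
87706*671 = 58850726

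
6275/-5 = -1255/1  =  - 1255.00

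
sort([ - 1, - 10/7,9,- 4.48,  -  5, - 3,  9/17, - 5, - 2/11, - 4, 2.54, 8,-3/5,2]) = [ - 5, - 5,  -  4.48, - 4, - 3, - 10/7,-1,-3/5, - 2/11, 9/17, 2,2.54, 8, 9]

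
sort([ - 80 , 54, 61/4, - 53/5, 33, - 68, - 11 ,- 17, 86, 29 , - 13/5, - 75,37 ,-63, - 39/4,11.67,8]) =[ - 80, - 75, -68 , - 63, - 17, - 11, - 53/5 , - 39/4, - 13/5, 8,11.67 , 61/4,29,  33, 37,54,86]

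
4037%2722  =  1315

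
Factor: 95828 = 2^2*23957^1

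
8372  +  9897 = 18269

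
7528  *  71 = 534488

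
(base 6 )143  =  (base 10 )63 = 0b111111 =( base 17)3c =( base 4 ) 333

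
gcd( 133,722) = 19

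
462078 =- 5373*( - 86 ) 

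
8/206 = 4/103 = 0.04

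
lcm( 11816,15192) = 106344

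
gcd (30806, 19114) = 2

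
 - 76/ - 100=19/25 = 0.76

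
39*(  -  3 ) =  - 117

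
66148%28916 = 8316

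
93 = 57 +36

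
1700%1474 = 226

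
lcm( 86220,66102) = 1983060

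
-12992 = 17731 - 30723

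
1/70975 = 1/70975   =  0.00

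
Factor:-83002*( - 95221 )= 7903533442=2^1*7^1*47^1*61^1*223^1*883^1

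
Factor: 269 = 269^1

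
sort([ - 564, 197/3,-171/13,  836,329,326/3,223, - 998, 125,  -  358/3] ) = [ - 998, - 564,-358/3, - 171/13,197/3,326/3,125, 223,329, 836 ]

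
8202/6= 1367 = 1367.00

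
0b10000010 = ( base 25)55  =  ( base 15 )8A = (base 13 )A0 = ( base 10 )130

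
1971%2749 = 1971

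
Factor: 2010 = 2^1*3^1*5^1*67^1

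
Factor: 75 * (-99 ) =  - 3^3 * 5^2*11^1 =-7425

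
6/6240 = 1/1040= 0.00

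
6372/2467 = 6372/2467  =  2.58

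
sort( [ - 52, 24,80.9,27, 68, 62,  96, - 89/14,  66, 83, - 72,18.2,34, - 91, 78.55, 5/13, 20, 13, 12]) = [ - 91, - 72,-52,- 89/14, 5/13,12,13, 18.2, 20,24, 27  ,  34, 62,66, 68,78.55, 80.9,83, 96 ] 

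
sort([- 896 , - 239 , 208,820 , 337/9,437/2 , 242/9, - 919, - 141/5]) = [ - 919 , - 896, - 239, - 141/5,242/9,337/9, 208,437/2,  820 ]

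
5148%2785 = 2363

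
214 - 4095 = -3881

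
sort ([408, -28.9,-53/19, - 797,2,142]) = [-797, - 28.9, - 53/19, 2, 142 , 408 ]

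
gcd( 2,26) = 2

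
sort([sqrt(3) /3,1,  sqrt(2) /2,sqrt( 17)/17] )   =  [sqrt (17 ) /17,  sqrt (3)/3,sqrt(2 )/2,1] 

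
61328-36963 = 24365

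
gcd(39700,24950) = 50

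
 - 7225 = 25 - 7250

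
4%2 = 0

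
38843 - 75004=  -36161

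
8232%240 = 72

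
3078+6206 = 9284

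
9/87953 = 9/87953 =0.00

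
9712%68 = 56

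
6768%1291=313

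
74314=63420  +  10894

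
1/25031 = 1/25031 =0.00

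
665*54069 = 35955885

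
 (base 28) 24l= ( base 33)1II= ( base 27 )290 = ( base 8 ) 3245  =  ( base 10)1701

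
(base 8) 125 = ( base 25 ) 3a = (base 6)221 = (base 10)85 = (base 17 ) 50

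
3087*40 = 123480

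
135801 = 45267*3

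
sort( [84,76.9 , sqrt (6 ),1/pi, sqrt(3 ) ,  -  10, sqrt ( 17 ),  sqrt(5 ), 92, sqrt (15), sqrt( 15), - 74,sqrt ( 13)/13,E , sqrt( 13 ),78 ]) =[ - 74,-10,  sqrt(13 ) /13, 1/pi , sqrt(3), sqrt( 5),sqrt(6 ),E, sqrt(13) , sqrt(15),sqrt(15 ), sqrt(17), 76.9, 78 , 84, 92]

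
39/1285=39/1285 = 0.03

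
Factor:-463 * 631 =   -  463^1*631^1 = -292153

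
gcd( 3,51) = 3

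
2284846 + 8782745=11067591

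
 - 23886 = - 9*2654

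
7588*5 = 37940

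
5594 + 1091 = 6685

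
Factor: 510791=353^1*1447^1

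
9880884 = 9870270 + 10614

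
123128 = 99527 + 23601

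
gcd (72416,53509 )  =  73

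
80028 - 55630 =24398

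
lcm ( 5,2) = 10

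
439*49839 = 21879321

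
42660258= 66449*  642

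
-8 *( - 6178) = 49424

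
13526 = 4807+8719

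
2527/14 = 361/2 = 180.50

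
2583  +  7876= 10459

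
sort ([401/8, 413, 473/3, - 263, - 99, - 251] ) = [ - 263,-251, - 99,401/8,473/3,413]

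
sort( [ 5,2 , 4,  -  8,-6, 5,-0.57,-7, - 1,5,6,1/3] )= [  -  8,-7, - 6, - 1,-0.57, 1/3, 2 , 4,5,5,5 , 6]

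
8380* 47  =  393860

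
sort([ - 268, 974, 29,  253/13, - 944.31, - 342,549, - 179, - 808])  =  [ - 944.31,-808, - 342, - 268, - 179, 253/13, 29, 549, 974] 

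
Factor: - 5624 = - 2^3 *19^1 * 37^1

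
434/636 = 217/318 = 0.68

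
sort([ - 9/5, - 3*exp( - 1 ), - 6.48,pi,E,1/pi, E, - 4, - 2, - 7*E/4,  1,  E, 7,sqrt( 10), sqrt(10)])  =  [ - 6.48, - 7*E/4 , - 4, - 2, - 9/5, - 3*exp( - 1 ) , 1/pi,  1, E,E,E,pi,sqrt (10),  sqrt(10), 7 ] 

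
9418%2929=631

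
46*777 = 35742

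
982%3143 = 982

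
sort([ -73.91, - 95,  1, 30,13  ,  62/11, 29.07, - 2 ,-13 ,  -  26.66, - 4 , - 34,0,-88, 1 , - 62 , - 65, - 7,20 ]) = [ - 95,-88, - 73.91,  -  65 , - 62,-34,-26.66 ,-13, - 7, - 4, - 2,0, 1 , 1,62/11, 13,20,29.07,  30 ] 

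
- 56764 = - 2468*23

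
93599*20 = 1871980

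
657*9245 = 6073965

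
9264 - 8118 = 1146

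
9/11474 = 9/11474 = 0.00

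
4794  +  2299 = 7093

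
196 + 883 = 1079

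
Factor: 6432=2^5*3^1*67^1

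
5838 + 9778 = 15616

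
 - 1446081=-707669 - 738412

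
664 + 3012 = 3676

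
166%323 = 166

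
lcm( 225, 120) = 1800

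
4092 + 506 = 4598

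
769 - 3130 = - 2361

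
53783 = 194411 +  - 140628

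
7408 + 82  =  7490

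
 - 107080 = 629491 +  - 736571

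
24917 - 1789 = 23128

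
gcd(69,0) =69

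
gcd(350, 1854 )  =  2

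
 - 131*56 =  - 7336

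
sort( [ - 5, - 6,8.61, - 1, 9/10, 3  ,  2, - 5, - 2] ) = [ - 6, - 5, - 5, - 2, - 1, 9/10, 2, 3, 8.61 ]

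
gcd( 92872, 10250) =2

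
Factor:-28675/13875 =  - 31/15 = -3^(-1 )*5^( - 1 )* 31^1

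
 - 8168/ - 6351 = 1+1817/6351 =1.29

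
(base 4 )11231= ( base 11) 302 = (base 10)365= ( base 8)555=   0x16D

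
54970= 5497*10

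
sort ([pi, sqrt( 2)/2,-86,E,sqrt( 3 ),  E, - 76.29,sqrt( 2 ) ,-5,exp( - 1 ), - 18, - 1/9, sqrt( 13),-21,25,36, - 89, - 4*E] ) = [-89, - 86, - 76.29, - 21, - 18,  -  4*E , - 5,  -  1/9, exp( - 1) , sqrt( 2 ) /2 , sqrt( 2), sqrt( 3 ),  E,E,  pi,sqrt( 13),  25 , 36] 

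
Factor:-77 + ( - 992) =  - 1069 =- 1069^1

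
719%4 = 3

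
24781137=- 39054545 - -63835682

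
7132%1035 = 922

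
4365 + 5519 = 9884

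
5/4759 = 5/4759 = 0.00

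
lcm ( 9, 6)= 18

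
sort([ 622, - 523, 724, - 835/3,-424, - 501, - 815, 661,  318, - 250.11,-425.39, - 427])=[  -  815,-523, - 501,-427,  -  425.39,- 424, - 835/3, - 250.11, 318 , 622, 661,724]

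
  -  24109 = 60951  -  85060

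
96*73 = 7008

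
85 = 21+64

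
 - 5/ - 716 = 5/716 = 0.01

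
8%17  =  8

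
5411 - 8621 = - 3210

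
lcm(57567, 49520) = 4605360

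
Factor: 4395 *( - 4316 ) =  -18968820  =  -2^2*3^1*5^1*13^1*83^1*293^1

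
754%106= 12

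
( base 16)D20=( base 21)7d0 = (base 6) 23320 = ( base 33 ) 32r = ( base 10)3360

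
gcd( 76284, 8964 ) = 36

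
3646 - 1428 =2218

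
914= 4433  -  3519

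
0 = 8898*0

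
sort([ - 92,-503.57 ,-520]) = [-520, - 503.57, - 92 ]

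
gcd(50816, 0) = 50816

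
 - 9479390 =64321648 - 73801038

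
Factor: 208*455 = 2^4*5^1*7^1*13^2 = 94640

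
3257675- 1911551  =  1346124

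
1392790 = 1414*985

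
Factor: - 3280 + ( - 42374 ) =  -2^1*3^1*7^1 *1087^1 = - 45654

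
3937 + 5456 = 9393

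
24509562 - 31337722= - 6828160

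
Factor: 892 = 2^2*223^1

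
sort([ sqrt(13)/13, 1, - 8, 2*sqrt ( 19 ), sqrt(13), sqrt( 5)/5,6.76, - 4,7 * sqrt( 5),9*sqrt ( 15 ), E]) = [ - 8, - 4,sqrt (13 ) /13, sqrt (5 ) /5, 1, E,sqrt( 13),6.76, 2*sqrt(19), 7*sqrt( 5),  9*sqrt( 15)]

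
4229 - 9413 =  - 5184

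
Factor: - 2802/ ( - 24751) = 2^1 * 3^1*53^( - 1) = 6/53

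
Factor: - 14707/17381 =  -11^1*13^(-1) = - 11/13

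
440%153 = 134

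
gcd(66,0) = 66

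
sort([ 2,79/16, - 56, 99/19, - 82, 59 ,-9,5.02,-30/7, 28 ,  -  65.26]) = [ - 82 , - 65.26, - 56, - 9 , - 30/7, 2,79/16, 5.02,99/19,  28,59] 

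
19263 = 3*6421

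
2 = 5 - 3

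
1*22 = 22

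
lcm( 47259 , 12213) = 1086957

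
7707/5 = 7707/5 = 1541.40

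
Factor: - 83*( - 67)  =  67^1*83^1 = 5561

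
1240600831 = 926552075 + 314048756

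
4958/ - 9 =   -  4958/9 = -550.89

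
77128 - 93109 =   -  15981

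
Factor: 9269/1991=11^( - 1)*13^1*23^1*31^1*181^( - 1) 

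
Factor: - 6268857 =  - 3^1*7^1*23^1*12979^1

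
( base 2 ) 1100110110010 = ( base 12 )3982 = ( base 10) 6578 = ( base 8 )14662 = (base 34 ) 5NG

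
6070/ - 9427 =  - 6070/9427 = - 0.64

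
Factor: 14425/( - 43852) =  - 25/76  =  - 2^( - 2 ) * 5^2*19^( - 1 )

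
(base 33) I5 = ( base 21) 17b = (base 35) h4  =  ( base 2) 1001010111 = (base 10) 599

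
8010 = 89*90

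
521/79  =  6+ 47/79 = 6.59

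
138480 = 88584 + 49896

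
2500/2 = 1250= 1250.00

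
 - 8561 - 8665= - 17226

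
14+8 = 22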